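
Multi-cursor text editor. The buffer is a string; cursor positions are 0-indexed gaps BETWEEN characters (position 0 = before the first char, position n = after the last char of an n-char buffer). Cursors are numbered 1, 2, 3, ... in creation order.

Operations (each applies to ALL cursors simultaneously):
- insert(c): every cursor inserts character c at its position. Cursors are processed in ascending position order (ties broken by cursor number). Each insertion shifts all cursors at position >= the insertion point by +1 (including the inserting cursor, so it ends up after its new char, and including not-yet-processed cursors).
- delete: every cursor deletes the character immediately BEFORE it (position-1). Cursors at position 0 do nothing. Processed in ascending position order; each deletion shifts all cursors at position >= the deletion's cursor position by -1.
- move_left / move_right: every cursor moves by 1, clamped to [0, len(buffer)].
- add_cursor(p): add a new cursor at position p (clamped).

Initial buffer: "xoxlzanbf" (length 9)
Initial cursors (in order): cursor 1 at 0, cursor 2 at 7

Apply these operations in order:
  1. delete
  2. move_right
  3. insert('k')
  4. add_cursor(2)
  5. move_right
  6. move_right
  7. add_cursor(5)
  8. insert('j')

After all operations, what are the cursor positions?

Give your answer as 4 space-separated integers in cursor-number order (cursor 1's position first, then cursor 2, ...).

After op 1 (delete): buffer="xoxlzabf" (len 8), cursors c1@0 c2@6, authorship ........
After op 2 (move_right): buffer="xoxlzabf" (len 8), cursors c1@1 c2@7, authorship ........
After op 3 (insert('k')): buffer="xkoxlzabkf" (len 10), cursors c1@2 c2@9, authorship .1......2.
After op 4 (add_cursor(2)): buffer="xkoxlzabkf" (len 10), cursors c1@2 c3@2 c2@9, authorship .1......2.
After op 5 (move_right): buffer="xkoxlzabkf" (len 10), cursors c1@3 c3@3 c2@10, authorship .1......2.
After op 6 (move_right): buffer="xkoxlzabkf" (len 10), cursors c1@4 c3@4 c2@10, authorship .1......2.
After op 7 (add_cursor(5)): buffer="xkoxlzabkf" (len 10), cursors c1@4 c3@4 c4@5 c2@10, authorship .1......2.
After op 8 (insert('j')): buffer="xkoxjjljzabkfj" (len 14), cursors c1@6 c3@6 c4@8 c2@14, authorship .1..13.4...2.2

Answer: 6 14 6 8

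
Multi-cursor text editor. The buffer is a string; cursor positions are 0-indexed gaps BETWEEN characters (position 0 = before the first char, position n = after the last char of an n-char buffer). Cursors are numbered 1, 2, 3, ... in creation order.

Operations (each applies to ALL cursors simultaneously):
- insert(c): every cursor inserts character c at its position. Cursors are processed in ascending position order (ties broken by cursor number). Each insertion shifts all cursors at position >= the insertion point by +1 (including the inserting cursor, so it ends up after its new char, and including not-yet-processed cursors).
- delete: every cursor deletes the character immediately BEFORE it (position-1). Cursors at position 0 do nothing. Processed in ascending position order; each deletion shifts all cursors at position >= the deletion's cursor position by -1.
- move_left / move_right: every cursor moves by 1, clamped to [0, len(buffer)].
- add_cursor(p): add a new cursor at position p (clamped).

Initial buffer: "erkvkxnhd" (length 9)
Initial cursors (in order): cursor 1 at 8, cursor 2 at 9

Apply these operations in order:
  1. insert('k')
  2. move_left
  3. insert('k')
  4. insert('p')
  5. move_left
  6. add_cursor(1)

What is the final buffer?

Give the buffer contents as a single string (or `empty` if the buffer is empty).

After op 1 (insert('k')): buffer="erkvkxnhkdk" (len 11), cursors c1@9 c2@11, authorship ........1.2
After op 2 (move_left): buffer="erkvkxnhkdk" (len 11), cursors c1@8 c2@10, authorship ........1.2
After op 3 (insert('k')): buffer="erkvkxnhkkdkk" (len 13), cursors c1@9 c2@12, authorship ........11.22
After op 4 (insert('p')): buffer="erkvkxnhkpkdkpk" (len 15), cursors c1@10 c2@14, authorship ........111.222
After op 5 (move_left): buffer="erkvkxnhkpkdkpk" (len 15), cursors c1@9 c2@13, authorship ........111.222
After op 6 (add_cursor(1)): buffer="erkvkxnhkpkdkpk" (len 15), cursors c3@1 c1@9 c2@13, authorship ........111.222

Answer: erkvkxnhkpkdkpk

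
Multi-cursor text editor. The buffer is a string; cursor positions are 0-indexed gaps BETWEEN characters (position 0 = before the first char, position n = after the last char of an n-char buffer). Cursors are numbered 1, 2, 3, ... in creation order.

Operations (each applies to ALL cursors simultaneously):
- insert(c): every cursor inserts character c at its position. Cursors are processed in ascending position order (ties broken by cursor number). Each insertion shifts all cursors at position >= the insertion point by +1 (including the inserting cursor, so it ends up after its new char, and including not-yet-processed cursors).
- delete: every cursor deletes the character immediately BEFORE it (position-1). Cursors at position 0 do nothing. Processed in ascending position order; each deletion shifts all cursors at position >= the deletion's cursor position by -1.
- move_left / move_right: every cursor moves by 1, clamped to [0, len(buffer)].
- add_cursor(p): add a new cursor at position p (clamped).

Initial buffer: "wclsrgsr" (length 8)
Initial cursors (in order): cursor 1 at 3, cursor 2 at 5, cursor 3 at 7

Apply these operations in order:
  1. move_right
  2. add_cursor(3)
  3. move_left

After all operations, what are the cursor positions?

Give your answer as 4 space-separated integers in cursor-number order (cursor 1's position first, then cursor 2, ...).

Answer: 3 5 7 2

Derivation:
After op 1 (move_right): buffer="wclsrgsr" (len 8), cursors c1@4 c2@6 c3@8, authorship ........
After op 2 (add_cursor(3)): buffer="wclsrgsr" (len 8), cursors c4@3 c1@4 c2@6 c3@8, authorship ........
After op 3 (move_left): buffer="wclsrgsr" (len 8), cursors c4@2 c1@3 c2@5 c3@7, authorship ........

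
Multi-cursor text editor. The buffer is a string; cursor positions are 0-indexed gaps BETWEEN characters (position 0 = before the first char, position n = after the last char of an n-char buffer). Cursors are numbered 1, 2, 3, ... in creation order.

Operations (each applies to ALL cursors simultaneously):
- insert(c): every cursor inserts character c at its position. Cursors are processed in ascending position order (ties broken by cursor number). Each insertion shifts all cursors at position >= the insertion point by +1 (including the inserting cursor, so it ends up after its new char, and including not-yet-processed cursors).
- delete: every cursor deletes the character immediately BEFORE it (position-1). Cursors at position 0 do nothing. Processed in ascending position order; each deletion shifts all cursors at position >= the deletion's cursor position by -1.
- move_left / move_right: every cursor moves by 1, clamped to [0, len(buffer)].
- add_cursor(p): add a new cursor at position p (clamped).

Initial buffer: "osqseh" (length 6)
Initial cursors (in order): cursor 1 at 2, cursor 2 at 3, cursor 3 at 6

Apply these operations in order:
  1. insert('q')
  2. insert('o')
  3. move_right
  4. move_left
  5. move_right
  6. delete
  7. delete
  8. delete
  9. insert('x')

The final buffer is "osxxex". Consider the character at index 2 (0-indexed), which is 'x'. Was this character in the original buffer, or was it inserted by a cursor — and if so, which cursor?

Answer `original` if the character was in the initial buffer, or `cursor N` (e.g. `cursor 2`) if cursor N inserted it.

After op 1 (insert('q')): buffer="osqqqsehq" (len 9), cursors c1@3 c2@5 c3@9, authorship ..1.2...3
After op 2 (insert('o')): buffer="osqoqqosehqo" (len 12), cursors c1@4 c2@7 c3@12, authorship ..11.22...33
After op 3 (move_right): buffer="osqoqqosehqo" (len 12), cursors c1@5 c2@8 c3@12, authorship ..11.22...33
After op 4 (move_left): buffer="osqoqqosehqo" (len 12), cursors c1@4 c2@7 c3@11, authorship ..11.22...33
After op 5 (move_right): buffer="osqoqqosehqo" (len 12), cursors c1@5 c2@8 c3@12, authorship ..11.22...33
After op 6 (delete): buffer="osqoqoehq" (len 9), cursors c1@4 c2@6 c3@9, authorship ..1122..3
After op 7 (delete): buffer="osqqeh" (len 6), cursors c1@3 c2@4 c3@6, authorship ..12..
After op 8 (delete): buffer="ose" (len 3), cursors c1@2 c2@2 c3@3, authorship ...
After op 9 (insert('x')): buffer="osxxex" (len 6), cursors c1@4 c2@4 c3@6, authorship ..12.3
Authorship (.=original, N=cursor N): . . 1 2 . 3
Index 2: author = 1

Answer: cursor 1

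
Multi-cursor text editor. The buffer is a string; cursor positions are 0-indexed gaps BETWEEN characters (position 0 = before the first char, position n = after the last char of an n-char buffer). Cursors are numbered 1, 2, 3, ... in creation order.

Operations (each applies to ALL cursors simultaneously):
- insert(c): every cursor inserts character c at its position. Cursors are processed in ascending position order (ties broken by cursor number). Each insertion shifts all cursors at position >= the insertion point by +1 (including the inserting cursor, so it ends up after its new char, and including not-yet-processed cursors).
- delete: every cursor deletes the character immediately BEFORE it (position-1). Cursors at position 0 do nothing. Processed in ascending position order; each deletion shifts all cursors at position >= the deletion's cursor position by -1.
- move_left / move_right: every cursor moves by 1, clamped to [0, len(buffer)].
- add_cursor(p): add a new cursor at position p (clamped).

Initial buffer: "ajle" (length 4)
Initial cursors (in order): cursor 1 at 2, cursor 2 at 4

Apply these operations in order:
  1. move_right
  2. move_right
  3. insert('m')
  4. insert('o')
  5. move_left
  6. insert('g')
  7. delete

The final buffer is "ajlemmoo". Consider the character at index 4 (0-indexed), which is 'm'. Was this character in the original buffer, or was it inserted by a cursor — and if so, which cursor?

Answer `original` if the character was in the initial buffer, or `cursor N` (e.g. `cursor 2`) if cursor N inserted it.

After op 1 (move_right): buffer="ajle" (len 4), cursors c1@3 c2@4, authorship ....
After op 2 (move_right): buffer="ajle" (len 4), cursors c1@4 c2@4, authorship ....
After op 3 (insert('m')): buffer="ajlemm" (len 6), cursors c1@6 c2@6, authorship ....12
After op 4 (insert('o')): buffer="ajlemmoo" (len 8), cursors c1@8 c2@8, authorship ....1212
After op 5 (move_left): buffer="ajlemmoo" (len 8), cursors c1@7 c2@7, authorship ....1212
After op 6 (insert('g')): buffer="ajlemmoggo" (len 10), cursors c1@9 c2@9, authorship ....121122
After op 7 (delete): buffer="ajlemmoo" (len 8), cursors c1@7 c2@7, authorship ....1212
Authorship (.=original, N=cursor N): . . . . 1 2 1 2
Index 4: author = 1

Answer: cursor 1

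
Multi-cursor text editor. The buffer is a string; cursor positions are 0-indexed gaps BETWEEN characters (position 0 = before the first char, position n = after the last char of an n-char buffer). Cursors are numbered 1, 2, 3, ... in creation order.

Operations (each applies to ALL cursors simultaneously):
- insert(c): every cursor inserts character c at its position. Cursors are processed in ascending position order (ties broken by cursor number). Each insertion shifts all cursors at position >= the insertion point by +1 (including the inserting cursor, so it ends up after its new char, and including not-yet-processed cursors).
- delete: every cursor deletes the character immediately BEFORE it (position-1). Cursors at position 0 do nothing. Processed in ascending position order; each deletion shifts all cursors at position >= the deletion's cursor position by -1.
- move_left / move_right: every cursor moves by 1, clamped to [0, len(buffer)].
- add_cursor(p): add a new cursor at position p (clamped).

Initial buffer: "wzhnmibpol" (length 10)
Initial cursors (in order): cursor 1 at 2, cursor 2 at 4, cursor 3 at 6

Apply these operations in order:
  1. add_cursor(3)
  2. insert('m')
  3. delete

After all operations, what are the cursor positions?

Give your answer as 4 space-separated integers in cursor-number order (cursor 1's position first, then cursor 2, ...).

After op 1 (add_cursor(3)): buffer="wzhnmibpol" (len 10), cursors c1@2 c4@3 c2@4 c3@6, authorship ..........
After op 2 (insert('m')): buffer="wzmhmnmmimbpol" (len 14), cursors c1@3 c4@5 c2@7 c3@10, authorship ..1.4.2..3....
After op 3 (delete): buffer="wzhnmibpol" (len 10), cursors c1@2 c4@3 c2@4 c3@6, authorship ..........

Answer: 2 4 6 3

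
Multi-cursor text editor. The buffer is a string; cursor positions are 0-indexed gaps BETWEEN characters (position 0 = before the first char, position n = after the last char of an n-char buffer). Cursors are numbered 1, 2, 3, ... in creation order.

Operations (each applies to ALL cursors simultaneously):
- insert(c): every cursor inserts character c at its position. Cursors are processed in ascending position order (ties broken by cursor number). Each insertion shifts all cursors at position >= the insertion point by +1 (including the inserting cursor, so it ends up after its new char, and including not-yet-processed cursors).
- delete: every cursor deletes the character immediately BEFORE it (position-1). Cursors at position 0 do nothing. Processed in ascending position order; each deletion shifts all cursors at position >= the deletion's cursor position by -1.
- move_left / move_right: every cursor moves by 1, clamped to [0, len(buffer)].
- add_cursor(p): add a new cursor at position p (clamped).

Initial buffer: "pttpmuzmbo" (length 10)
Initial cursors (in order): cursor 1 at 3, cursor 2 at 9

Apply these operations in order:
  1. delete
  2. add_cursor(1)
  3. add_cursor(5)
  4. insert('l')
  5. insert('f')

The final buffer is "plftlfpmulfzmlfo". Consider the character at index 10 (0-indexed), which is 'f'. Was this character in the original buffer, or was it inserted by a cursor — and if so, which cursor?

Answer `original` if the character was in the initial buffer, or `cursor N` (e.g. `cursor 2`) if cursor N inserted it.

After op 1 (delete): buffer="ptpmuzmo" (len 8), cursors c1@2 c2@7, authorship ........
After op 2 (add_cursor(1)): buffer="ptpmuzmo" (len 8), cursors c3@1 c1@2 c2@7, authorship ........
After op 3 (add_cursor(5)): buffer="ptpmuzmo" (len 8), cursors c3@1 c1@2 c4@5 c2@7, authorship ........
After op 4 (insert('l')): buffer="pltlpmulzmlo" (len 12), cursors c3@2 c1@4 c4@8 c2@11, authorship .3.1...4..2.
After op 5 (insert('f')): buffer="plftlfpmulfzmlfo" (len 16), cursors c3@3 c1@6 c4@11 c2@15, authorship .33.11...44..22.
Authorship (.=original, N=cursor N): . 3 3 . 1 1 . . . 4 4 . . 2 2 .
Index 10: author = 4

Answer: cursor 4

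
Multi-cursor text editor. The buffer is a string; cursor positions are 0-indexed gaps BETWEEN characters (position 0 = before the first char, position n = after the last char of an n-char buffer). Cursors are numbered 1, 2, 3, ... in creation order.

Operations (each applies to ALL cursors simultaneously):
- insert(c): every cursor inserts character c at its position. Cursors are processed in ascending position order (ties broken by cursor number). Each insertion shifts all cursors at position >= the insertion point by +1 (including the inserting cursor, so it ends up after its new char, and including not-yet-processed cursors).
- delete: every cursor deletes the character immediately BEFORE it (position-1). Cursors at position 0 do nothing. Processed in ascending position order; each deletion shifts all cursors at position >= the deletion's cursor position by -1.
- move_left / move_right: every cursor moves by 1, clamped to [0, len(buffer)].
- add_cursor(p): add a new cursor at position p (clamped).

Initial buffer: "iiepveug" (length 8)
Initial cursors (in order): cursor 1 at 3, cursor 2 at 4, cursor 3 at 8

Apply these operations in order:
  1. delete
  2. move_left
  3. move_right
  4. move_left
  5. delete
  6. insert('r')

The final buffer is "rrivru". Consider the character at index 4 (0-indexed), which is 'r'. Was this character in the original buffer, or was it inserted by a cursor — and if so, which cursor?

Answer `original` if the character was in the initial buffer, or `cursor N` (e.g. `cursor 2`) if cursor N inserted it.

After op 1 (delete): buffer="iiveu" (len 5), cursors c1@2 c2@2 c3@5, authorship .....
After op 2 (move_left): buffer="iiveu" (len 5), cursors c1@1 c2@1 c3@4, authorship .....
After op 3 (move_right): buffer="iiveu" (len 5), cursors c1@2 c2@2 c3@5, authorship .....
After op 4 (move_left): buffer="iiveu" (len 5), cursors c1@1 c2@1 c3@4, authorship .....
After op 5 (delete): buffer="ivu" (len 3), cursors c1@0 c2@0 c3@2, authorship ...
After op 6 (insert('r')): buffer="rrivru" (len 6), cursors c1@2 c2@2 c3@5, authorship 12..3.
Authorship (.=original, N=cursor N): 1 2 . . 3 .
Index 4: author = 3

Answer: cursor 3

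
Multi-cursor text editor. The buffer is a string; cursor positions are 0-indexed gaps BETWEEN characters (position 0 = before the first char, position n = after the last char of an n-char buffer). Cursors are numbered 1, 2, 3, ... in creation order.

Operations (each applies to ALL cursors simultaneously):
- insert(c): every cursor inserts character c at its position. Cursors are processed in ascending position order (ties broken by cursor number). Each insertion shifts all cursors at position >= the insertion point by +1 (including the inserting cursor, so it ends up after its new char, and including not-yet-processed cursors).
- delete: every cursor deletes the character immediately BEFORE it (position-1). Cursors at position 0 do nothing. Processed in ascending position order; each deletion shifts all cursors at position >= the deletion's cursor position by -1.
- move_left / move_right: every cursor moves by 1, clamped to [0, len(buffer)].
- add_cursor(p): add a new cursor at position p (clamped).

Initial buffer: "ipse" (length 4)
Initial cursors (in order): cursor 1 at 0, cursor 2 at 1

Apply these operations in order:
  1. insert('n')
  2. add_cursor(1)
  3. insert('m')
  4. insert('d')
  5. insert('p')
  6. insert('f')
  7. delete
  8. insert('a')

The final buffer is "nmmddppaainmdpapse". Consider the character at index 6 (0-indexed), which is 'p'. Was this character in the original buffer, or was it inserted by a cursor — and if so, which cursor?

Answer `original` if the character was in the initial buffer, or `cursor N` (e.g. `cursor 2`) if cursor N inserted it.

Answer: cursor 3

Derivation:
After op 1 (insert('n')): buffer="ninpse" (len 6), cursors c1@1 c2@3, authorship 1.2...
After op 2 (add_cursor(1)): buffer="ninpse" (len 6), cursors c1@1 c3@1 c2@3, authorship 1.2...
After op 3 (insert('m')): buffer="nmminmpse" (len 9), cursors c1@3 c3@3 c2@6, authorship 113.22...
After op 4 (insert('d')): buffer="nmmddinmdpse" (len 12), cursors c1@5 c3@5 c2@9, authorship 11313.222...
After op 5 (insert('p')): buffer="nmmddppinmdppse" (len 15), cursors c1@7 c3@7 c2@12, authorship 1131313.2222...
After op 6 (insert('f')): buffer="nmmddppffinmdpfpse" (len 18), cursors c1@9 c3@9 c2@15, authorship 113131313.22222...
After op 7 (delete): buffer="nmmddppinmdppse" (len 15), cursors c1@7 c3@7 c2@12, authorship 1131313.2222...
After op 8 (insert('a')): buffer="nmmddppaainmdpapse" (len 18), cursors c1@9 c3@9 c2@15, authorship 113131313.22222...
Authorship (.=original, N=cursor N): 1 1 3 1 3 1 3 1 3 . 2 2 2 2 2 . . .
Index 6: author = 3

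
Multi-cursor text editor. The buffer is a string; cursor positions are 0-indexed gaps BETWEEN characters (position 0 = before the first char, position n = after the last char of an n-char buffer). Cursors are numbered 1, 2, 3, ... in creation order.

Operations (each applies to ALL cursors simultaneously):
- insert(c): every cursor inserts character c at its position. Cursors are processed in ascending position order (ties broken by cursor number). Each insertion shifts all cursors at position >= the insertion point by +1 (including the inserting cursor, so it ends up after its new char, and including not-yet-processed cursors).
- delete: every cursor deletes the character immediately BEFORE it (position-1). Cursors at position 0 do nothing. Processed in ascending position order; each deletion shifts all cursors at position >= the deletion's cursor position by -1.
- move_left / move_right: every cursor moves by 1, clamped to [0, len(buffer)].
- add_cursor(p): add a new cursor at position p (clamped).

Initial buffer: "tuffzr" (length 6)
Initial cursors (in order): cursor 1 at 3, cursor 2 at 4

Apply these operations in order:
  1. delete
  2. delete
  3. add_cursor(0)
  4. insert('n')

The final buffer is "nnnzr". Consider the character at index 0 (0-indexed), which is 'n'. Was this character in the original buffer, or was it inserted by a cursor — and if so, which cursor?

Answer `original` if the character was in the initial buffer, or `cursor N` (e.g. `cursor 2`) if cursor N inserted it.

After op 1 (delete): buffer="tuzr" (len 4), cursors c1@2 c2@2, authorship ....
After op 2 (delete): buffer="zr" (len 2), cursors c1@0 c2@0, authorship ..
After op 3 (add_cursor(0)): buffer="zr" (len 2), cursors c1@0 c2@0 c3@0, authorship ..
After op 4 (insert('n')): buffer="nnnzr" (len 5), cursors c1@3 c2@3 c3@3, authorship 123..
Authorship (.=original, N=cursor N): 1 2 3 . .
Index 0: author = 1

Answer: cursor 1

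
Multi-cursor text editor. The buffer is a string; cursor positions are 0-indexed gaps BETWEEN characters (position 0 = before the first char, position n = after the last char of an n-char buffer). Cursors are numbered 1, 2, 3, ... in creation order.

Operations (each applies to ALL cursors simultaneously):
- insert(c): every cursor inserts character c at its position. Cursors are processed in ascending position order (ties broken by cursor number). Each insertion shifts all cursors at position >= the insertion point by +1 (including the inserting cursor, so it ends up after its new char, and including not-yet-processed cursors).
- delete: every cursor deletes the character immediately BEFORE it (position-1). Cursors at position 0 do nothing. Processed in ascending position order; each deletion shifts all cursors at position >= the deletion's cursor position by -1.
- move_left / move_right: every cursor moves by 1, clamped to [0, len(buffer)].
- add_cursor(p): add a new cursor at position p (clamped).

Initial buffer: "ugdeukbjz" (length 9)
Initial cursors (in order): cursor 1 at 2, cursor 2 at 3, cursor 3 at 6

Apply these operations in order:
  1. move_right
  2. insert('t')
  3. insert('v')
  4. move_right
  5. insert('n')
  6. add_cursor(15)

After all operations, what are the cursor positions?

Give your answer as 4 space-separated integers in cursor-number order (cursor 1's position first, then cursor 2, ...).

After op 1 (move_right): buffer="ugdeukbjz" (len 9), cursors c1@3 c2@4 c3@7, authorship .........
After op 2 (insert('t')): buffer="ugdtetukbtjz" (len 12), cursors c1@4 c2@6 c3@10, authorship ...1.2...3..
After op 3 (insert('v')): buffer="ugdtvetvukbtvjz" (len 15), cursors c1@5 c2@8 c3@13, authorship ...11.22...33..
After op 4 (move_right): buffer="ugdtvetvukbtvjz" (len 15), cursors c1@6 c2@9 c3@14, authorship ...11.22...33..
After op 5 (insert('n')): buffer="ugdtventvunkbtvjnz" (len 18), cursors c1@7 c2@11 c3@17, authorship ...11.122.2..33.3.
After op 6 (add_cursor(15)): buffer="ugdtventvunkbtvjnz" (len 18), cursors c1@7 c2@11 c4@15 c3@17, authorship ...11.122.2..33.3.

Answer: 7 11 17 15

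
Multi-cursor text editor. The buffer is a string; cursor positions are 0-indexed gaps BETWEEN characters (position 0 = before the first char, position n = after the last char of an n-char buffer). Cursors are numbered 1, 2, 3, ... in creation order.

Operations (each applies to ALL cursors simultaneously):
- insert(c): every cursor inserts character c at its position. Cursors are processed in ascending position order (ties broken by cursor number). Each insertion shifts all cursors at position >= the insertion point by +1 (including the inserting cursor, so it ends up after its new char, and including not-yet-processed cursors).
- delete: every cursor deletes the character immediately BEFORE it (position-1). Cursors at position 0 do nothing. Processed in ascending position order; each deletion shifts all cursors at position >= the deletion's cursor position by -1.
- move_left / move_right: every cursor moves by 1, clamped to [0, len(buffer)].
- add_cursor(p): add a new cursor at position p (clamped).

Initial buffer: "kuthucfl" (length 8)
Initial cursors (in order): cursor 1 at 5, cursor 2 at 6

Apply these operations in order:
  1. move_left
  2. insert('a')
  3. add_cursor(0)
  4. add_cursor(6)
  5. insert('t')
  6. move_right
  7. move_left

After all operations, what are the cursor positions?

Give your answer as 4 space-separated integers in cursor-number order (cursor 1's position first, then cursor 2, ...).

Answer: 7 11 1 9

Derivation:
After op 1 (move_left): buffer="kuthucfl" (len 8), cursors c1@4 c2@5, authorship ........
After op 2 (insert('a')): buffer="kuthauacfl" (len 10), cursors c1@5 c2@7, authorship ....1.2...
After op 3 (add_cursor(0)): buffer="kuthauacfl" (len 10), cursors c3@0 c1@5 c2@7, authorship ....1.2...
After op 4 (add_cursor(6)): buffer="kuthauacfl" (len 10), cursors c3@0 c1@5 c4@6 c2@7, authorship ....1.2...
After op 5 (insert('t')): buffer="tkuthatutatcfl" (len 14), cursors c3@1 c1@7 c4@9 c2@11, authorship 3....11.422...
After op 6 (move_right): buffer="tkuthatutatcfl" (len 14), cursors c3@2 c1@8 c4@10 c2@12, authorship 3....11.422...
After op 7 (move_left): buffer="tkuthatutatcfl" (len 14), cursors c3@1 c1@7 c4@9 c2@11, authorship 3....11.422...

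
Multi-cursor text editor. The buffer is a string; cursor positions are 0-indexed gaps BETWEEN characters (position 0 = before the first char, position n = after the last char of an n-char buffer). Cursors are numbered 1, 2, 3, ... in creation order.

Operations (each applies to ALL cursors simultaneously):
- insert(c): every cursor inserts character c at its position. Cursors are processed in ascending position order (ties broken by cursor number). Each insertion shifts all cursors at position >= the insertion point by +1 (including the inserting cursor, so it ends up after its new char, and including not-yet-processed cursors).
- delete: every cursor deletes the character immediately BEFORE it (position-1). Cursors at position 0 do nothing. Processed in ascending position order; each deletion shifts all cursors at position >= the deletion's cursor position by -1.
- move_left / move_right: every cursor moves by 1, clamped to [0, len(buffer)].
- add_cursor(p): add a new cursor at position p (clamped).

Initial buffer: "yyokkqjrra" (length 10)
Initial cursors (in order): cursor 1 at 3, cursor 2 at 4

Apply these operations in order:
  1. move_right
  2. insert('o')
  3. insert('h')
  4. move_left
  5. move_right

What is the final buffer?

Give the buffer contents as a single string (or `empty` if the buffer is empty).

Answer: yyokohkohqjrra

Derivation:
After op 1 (move_right): buffer="yyokkqjrra" (len 10), cursors c1@4 c2@5, authorship ..........
After op 2 (insert('o')): buffer="yyokokoqjrra" (len 12), cursors c1@5 c2@7, authorship ....1.2.....
After op 3 (insert('h')): buffer="yyokohkohqjrra" (len 14), cursors c1@6 c2@9, authorship ....11.22.....
After op 4 (move_left): buffer="yyokohkohqjrra" (len 14), cursors c1@5 c2@8, authorship ....11.22.....
After op 5 (move_right): buffer="yyokohkohqjrra" (len 14), cursors c1@6 c2@9, authorship ....11.22.....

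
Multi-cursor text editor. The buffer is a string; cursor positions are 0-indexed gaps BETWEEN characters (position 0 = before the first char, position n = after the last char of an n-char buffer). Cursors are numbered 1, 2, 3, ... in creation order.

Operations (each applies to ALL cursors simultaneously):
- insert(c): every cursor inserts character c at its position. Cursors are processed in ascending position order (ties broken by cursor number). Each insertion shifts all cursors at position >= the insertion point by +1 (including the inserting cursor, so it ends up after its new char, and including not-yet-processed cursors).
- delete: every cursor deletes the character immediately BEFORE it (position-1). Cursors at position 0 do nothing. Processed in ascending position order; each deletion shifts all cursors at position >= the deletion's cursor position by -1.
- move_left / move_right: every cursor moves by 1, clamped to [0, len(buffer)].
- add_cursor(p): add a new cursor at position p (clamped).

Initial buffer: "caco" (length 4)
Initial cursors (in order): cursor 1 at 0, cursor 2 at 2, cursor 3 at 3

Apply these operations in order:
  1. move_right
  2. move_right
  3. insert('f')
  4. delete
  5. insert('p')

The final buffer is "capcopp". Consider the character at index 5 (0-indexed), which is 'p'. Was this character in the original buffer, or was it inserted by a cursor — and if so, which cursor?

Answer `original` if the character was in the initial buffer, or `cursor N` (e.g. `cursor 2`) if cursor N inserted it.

After op 1 (move_right): buffer="caco" (len 4), cursors c1@1 c2@3 c3@4, authorship ....
After op 2 (move_right): buffer="caco" (len 4), cursors c1@2 c2@4 c3@4, authorship ....
After op 3 (insert('f')): buffer="cafcoff" (len 7), cursors c1@3 c2@7 c3@7, authorship ..1..23
After op 4 (delete): buffer="caco" (len 4), cursors c1@2 c2@4 c3@4, authorship ....
After op 5 (insert('p')): buffer="capcopp" (len 7), cursors c1@3 c2@7 c3@7, authorship ..1..23
Authorship (.=original, N=cursor N): . . 1 . . 2 3
Index 5: author = 2

Answer: cursor 2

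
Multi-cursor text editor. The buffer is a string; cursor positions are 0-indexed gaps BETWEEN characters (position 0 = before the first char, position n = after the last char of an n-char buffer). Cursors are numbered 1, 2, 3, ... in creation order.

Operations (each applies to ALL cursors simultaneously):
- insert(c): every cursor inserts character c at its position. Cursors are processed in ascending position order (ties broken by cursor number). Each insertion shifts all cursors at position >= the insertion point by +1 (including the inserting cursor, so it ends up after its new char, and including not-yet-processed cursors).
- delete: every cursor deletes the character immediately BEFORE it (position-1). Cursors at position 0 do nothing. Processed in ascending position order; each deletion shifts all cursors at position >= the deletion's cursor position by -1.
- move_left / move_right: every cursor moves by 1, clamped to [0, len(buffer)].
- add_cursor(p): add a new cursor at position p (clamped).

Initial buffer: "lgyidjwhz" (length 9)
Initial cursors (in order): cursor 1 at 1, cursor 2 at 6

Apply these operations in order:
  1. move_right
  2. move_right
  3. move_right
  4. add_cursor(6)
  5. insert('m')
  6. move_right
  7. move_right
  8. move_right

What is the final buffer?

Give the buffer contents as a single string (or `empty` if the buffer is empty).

After op 1 (move_right): buffer="lgyidjwhz" (len 9), cursors c1@2 c2@7, authorship .........
After op 2 (move_right): buffer="lgyidjwhz" (len 9), cursors c1@3 c2@8, authorship .........
After op 3 (move_right): buffer="lgyidjwhz" (len 9), cursors c1@4 c2@9, authorship .........
After op 4 (add_cursor(6)): buffer="lgyidjwhz" (len 9), cursors c1@4 c3@6 c2@9, authorship .........
After op 5 (insert('m')): buffer="lgyimdjmwhzm" (len 12), cursors c1@5 c3@8 c2@12, authorship ....1..3...2
After op 6 (move_right): buffer="lgyimdjmwhzm" (len 12), cursors c1@6 c3@9 c2@12, authorship ....1..3...2
After op 7 (move_right): buffer="lgyimdjmwhzm" (len 12), cursors c1@7 c3@10 c2@12, authorship ....1..3...2
After op 8 (move_right): buffer="lgyimdjmwhzm" (len 12), cursors c1@8 c3@11 c2@12, authorship ....1..3...2

Answer: lgyimdjmwhzm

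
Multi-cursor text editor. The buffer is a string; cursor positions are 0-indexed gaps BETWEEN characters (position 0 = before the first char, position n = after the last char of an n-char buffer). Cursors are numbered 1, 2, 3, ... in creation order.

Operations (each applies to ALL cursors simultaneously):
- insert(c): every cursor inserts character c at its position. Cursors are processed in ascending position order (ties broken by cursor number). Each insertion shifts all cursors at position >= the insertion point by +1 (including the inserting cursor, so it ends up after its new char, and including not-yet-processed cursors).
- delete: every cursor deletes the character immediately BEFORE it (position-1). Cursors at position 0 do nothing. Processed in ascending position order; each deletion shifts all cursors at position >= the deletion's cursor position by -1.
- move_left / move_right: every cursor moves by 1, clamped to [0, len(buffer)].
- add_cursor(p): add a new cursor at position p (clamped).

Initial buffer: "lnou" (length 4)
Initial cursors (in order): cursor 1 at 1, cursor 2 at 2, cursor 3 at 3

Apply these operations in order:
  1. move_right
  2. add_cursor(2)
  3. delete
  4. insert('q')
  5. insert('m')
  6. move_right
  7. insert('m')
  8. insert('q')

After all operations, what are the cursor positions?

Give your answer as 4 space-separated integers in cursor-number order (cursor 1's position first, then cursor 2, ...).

Answer: 16 16 16 16

Derivation:
After op 1 (move_right): buffer="lnou" (len 4), cursors c1@2 c2@3 c3@4, authorship ....
After op 2 (add_cursor(2)): buffer="lnou" (len 4), cursors c1@2 c4@2 c2@3 c3@4, authorship ....
After op 3 (delete): buffer="" (len 0), cursors c1@0 c2@0 c3@0 c4@0, authorship 
After op 4 (insert('q')): buffer="qqqq" (len 4), cursors c1@4 c2@4 c3@4 c4@4, authorship 1234
After op 5 (insert('m')): buffer="qqqqmmmm" (len 8), cursors c1@8 c2@8 c3@8 c4@8, authorship 12341234
After op 6 (move_right): buffer="qqqqmmmm" (len 8), cursors c1@8 c2@8 c3@8 c4@8, authorship 12341234
After op 7 (insert('m')): buffer="qqqqmmmmmmmm" (len 12), cursors c1@12 c2@12 c3@12 c4@12, authorship 123412341234
After op 8 (insert('q')): buffer="qqqqmmmmmmmmqqqq" (len 16), cursors c1@16 c2@16 c3@16 c4@16, authorship 1234123412341234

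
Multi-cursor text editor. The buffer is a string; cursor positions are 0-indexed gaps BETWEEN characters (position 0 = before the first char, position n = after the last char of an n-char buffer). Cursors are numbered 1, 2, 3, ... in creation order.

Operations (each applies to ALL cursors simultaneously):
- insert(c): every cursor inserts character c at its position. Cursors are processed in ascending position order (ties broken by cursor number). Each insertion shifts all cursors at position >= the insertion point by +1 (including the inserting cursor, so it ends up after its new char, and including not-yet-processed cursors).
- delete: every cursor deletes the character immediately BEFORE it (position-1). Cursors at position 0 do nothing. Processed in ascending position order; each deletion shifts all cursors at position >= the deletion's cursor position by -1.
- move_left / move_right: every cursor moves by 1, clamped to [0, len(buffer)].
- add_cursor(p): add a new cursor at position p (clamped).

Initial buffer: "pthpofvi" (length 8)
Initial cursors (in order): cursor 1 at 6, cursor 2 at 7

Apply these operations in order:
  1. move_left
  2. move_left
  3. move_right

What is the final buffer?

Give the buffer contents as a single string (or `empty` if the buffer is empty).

Answer: pthpofvi

Derivation:
After op 1 (move_left): buffer="pthpofvi" (len 8), cursors c1@5 c2@6, authorship ........
After op 2 (move_left): buffer="pthpofvi" (len 8), cursors c1@4 c2@5, authorship ........
After op 3 (move_right): buffer="pthpofvi" (len 8), cursors c1@5 c2@6, authorship ........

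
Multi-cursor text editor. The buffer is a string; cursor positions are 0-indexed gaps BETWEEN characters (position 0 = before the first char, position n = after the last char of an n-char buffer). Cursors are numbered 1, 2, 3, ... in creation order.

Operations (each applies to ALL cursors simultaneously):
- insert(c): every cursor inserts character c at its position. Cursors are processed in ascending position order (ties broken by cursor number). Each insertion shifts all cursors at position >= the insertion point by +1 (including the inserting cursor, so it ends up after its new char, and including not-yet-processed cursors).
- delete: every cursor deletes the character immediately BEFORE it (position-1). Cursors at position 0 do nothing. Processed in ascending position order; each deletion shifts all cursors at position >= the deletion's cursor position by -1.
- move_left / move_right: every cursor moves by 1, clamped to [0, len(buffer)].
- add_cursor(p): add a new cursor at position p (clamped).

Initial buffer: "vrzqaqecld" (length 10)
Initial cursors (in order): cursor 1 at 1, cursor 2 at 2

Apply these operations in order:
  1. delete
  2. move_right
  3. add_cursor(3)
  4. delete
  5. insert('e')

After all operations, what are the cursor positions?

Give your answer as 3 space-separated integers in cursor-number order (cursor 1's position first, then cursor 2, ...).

Answer: 2 2 4

Derivation:
After op 1 (delete): buffer="zqaqecld" (len 8), cursors c1@0 c2@0, authorship ........
After op 2 (move_right): buffer="zqaqecld" (len 8), cursors c1@1 c2@1, authorship ........
After op 3 (add_cursor(3)): buffer="zqaqecld" (len 8), cursors c1@1 c2@1 c3@3, authorship ........
After op 4 (delete): buffer="qqecld" (len 6), cursors c1@0 c2@0 c3@1, authorship ......
After op 5 (insert('e')): buffer="eeqeqecld" (len 9), cursors c1@2 c2@2 c3@4, authorship 12.3.....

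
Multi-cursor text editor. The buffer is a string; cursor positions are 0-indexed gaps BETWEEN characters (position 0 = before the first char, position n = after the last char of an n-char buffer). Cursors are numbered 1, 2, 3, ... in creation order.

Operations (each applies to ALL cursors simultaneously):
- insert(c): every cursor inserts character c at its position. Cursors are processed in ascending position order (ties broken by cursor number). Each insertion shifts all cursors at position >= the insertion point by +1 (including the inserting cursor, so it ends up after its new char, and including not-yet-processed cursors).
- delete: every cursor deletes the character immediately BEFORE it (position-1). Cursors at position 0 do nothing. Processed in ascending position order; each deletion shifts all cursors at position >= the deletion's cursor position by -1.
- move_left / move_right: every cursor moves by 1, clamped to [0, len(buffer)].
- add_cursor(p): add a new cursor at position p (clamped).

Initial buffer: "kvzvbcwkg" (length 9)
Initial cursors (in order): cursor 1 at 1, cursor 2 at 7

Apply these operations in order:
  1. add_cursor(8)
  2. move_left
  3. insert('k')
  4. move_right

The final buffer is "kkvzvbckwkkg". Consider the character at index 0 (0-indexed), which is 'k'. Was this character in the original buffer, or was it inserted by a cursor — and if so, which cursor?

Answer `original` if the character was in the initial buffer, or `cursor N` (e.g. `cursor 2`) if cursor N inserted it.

Answer: cursor 1

Derivation:
After op 1 (add_cursor(8)): buffer="kvzvbcwkg" (len 9), cursors c1@1 c2@7 c3@8, authorship .........
After op 2 (move_left): buffer="kvzvbcwkg" (len 9), cursors c1@0 c2@6 c3@7, authorship .........
After op 3 (insert('k')): buffer="kkvzvbckwkkg" (len 12), cursors c1@1 c2@8 c3@10, authorship 1......2.3..
After op 4 (move_right): buffer="kkvzvbckwkkg" (len 12), cursors c1@2 c2@9 c3@11, authorship 1......2.3..
Authorship (.=original, N=cursor N): 1 . . . . . . 2 . 3 . .
Index 0: author = 1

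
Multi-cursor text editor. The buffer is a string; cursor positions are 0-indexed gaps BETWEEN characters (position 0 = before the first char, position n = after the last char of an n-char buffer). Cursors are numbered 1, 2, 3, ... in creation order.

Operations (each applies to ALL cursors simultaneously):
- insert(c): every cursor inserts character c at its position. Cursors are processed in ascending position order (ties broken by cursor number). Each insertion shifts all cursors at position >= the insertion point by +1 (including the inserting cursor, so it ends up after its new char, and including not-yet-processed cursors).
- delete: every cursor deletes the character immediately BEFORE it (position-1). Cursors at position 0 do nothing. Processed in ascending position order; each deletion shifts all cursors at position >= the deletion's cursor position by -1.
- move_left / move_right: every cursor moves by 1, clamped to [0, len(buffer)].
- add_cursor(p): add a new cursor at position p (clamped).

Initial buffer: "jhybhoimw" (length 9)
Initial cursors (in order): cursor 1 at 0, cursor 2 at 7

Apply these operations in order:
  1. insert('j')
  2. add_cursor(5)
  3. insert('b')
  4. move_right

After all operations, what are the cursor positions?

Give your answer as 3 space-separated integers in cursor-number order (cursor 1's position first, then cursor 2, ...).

After op 1 (insert('j')): buffer="jjhybhoijmw" (len 11), cursors c1@1 c2@9, authorship 1.......2..
After op 2 (add_cursor(5)): buffer="jjhybhoijmw" (len 11), cursors c1@1 c3@5 c2@9, authorship 1.......2..
After op 3 (insert('b')): buffer="jbjhybbhoijbmw" (len 14), cursors c1@2 c3@7 c2@12, authorship 11....3...22..
After op 4 (move_right): buffer="jbjhybbhoijbmw" (len 14), cursors c1@3 c3@8 c2@13, authorship 11....3...22..

Answer: 3 13 8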